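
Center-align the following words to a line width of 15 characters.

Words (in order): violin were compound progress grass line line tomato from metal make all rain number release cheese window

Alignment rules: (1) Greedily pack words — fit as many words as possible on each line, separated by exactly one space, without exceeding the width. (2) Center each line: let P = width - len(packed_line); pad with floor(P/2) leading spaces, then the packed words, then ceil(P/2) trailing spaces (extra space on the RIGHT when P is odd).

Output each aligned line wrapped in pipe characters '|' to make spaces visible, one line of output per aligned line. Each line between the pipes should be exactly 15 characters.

Line 1: ['violin', 'were'] (min_width=11, slack=4)
Line 2: ['compound'] (min_width=8, slack=7)
Line 3: ['progress', 'grass'] (min_width=14, slack=1)
Line 4: ['line', 'line'] (min_width=9, slack=6)
Line 5: ['tomato', 'from'] (min_width=11, slack=4)
Line 6: ['metal', 'make', 'all'] (min_width=14, slack=1)
Line 7: ['rain', 'number'] (min_width=11, slack=4)
Line 8: ['release', 'cheese'] (min_width=14, slack=1)
Line 9: ['window'] (min_width=6, slack=9)

Answer: |  violin were  |
|   compound    |
|progress grass |
|   line line   |
|  tomato from  |
|metal make all |
|  rain number  |
|release cheese |
|    window     |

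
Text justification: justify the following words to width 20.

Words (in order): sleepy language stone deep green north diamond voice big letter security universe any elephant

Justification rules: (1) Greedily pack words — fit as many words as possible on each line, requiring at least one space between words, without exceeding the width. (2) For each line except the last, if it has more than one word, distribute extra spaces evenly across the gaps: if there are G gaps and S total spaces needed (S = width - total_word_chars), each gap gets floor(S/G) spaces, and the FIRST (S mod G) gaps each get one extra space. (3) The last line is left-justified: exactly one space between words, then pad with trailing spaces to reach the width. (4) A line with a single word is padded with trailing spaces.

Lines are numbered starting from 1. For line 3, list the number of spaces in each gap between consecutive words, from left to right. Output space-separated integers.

Line 1: ['sleepy', 'language'] (min_width=15, slack=5)
Line 2: ['stone', 'deep', 'green'] (min_width=16, slack=4)
Line 3: ['north', 'diamond', 'voice'] (min_width=19, slack=1)
Line 4: ['big', 'letter', 'security'] (min_width=19, slack=1)
Line 5: ['universe', 'any'] (min_width=12, slack=8)
Line 6: ['elephant'] (min_width=8, slack=12)

Answer: 2 1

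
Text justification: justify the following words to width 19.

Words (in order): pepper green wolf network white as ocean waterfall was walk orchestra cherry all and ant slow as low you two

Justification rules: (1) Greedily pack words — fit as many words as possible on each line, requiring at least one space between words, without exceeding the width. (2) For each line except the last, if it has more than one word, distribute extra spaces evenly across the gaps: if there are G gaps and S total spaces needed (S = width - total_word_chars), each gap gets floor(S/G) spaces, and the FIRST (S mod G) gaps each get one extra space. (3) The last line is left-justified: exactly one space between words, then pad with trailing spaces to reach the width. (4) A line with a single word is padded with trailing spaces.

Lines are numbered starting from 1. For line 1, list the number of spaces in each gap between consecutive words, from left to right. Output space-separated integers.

Line 1: ['pepper', 'green', 'wolf'] (min_width=17, slack=2)
Line 2: ['network', 'white', 'as'] (min_width=16, slack=3)
Line 3: ['ocean', 'waterfall', 'was'] (min_width=19, slack=0)
Line 4: ['walk', 'orchestra'] (min_width=14, slack=5)
Line 5: ['cherry', 'all', 'and', 'ant'] (min_width=18, slack=1)
Line 6: ['slow', 'as', 'low', 'you', 'two'] (min_width=19, slack=0)

Answer: 2 2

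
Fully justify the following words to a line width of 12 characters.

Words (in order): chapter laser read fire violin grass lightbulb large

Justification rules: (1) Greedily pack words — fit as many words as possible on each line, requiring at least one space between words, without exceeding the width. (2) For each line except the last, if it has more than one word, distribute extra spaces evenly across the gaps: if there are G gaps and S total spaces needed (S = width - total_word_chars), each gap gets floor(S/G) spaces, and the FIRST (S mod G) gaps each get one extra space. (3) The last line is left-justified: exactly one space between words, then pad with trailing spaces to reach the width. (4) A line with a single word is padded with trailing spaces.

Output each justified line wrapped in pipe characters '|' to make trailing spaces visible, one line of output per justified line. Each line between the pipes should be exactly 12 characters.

Line 1: ['chapter'] (min_width=7, slack=5)
Line 2: ['laser', 'read'] (min_width=10, slack=2)
Line 3: ['fire', 'violin'] (min_width=11, slack=1)
Line 4: ['grass'] (min_width=5, slack=7)
Line 5: ['lightbulb'] (min_width=9, slack=3)
Line 6: ['large'] (min_width=5, slack=7)

Answer: |chapter     |
|laser   read|
|fire  violin|
|grass       |
|lightbulb   |
|large       |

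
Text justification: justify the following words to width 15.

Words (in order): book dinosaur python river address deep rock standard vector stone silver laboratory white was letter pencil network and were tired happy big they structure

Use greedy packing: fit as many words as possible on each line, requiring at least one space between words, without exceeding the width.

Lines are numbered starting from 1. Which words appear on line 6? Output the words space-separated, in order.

Line 1: ['book', 'dinosaur'] (min_width=13, slack=2)
Line 2: ['python', 'river'] (min_width=12, slack=3)
Line 3: ['address', 'deep'] (min_width=12, slack=3)
Line 4: ['rock', 'standard'] (min_width=13, slack=2)
Line 5: ['vector', 'stone'] (min_width=12, slack=3)
Line 6: ['silver'] (min_width=6, slack=9)
Line 7: ['laboratory'] (min_width=10, slack=5)
Line 8: ['white', 'was'] (min_width=9, slack=6)
Line 9: ['letter', 'pencil'] (min_width=13, slack=2)
Line 10: ['network', 'and'] (min_width=11, slack=4)
Line 11: ['were', 'tired'] (min_width=10, slack=5)
Line 12: ['happy', 'big', 'they'] (min_width=14, slack=1)
Line 13: ['structure'] (min_width=9, slack=6)

Answer: silver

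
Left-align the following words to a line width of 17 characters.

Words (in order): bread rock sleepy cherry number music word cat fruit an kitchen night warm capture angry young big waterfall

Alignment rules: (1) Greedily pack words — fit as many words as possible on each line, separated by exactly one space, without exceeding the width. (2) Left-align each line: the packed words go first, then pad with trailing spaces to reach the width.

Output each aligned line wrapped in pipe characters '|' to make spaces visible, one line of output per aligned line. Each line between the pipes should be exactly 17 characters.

Answer: |bread rock sleepy|
|cherry number    |
|music word cat   |
|fruit an kitchen |
|night warm       |
|capture angry    |
|young big        |
|waterfall        |

Derivation:
Line 1: ['bread', 'rock', 'sleepy'] (min_width=17, slack=0)
Line 2: ['cherry', 'number'] (min_width=13, slack=4)
Line 3: ['music', 'word', 'cat'] (min_width=14, slack=3)
Line 4: ['fruit', 'an', 'kitchen'] (min_width=16, slack=1)
Line 5: ['night', 'warm'] (min_width=10, slack=7)
Line 6: ['capture', 'angry'] (min_width=13, slack=4)
Line 7: ['young', 'big'] (min_width=9, slack=8)
Line 8: ['waterfall'] (min_width=9, slack=8)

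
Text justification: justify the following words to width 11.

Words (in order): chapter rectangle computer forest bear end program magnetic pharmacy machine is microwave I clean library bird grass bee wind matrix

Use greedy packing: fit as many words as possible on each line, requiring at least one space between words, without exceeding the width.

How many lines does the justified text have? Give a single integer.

Answer: 14

Derivation:
Line 1: ['chapter'] (min_width=7, slack=4)
Line 2: ['rectangle'] (min_width=9, slack=2)
Line 3: ['computer'] (min_width=8, slack=3)
Line 4: ['forest', 'bear'] (min_width=11, slack=0)
Line 5: ['end', 'program'] (min_width=11, slack=0)
Line 6: ['magnetic'] (min_width=8, slack=3)
Line 7: ['pharmacy'] (min_width=8, slack=3)
Line 8: ['machine', 'is'] (min_width=10, slack=1)
Line 9: ['microwave', 'I'] (min_width=11, slack=0)
Line 10: ['clean'] (min_width=5, slack=6)
Line 11: ['library'] (min_width=7, slack=4)
Line 12: ['bird', 'grass'] (min_width=10, slack=1)
Line 13: ['bee', 'wind'] (min_width=8, slack=3)
Line 14: ['matrix'] (min_width=6, slack=5)
Total lines: 14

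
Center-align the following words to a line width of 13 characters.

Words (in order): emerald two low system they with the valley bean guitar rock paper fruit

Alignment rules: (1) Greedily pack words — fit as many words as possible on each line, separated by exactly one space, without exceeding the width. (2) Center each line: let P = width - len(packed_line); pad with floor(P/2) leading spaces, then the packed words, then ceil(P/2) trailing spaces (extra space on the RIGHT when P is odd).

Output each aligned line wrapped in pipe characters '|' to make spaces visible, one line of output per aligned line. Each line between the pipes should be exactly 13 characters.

Line 1: ['emerald', 'two'] (min_width=11, slack=2)
Line 2: ['low', 'system'] (min_width=10, slack=3)
Line 3: ['they', 'with', 'the'] (min_width=13, slack=0)
Line 4: ['valley', 'bean'] (min_width=11, slack=2)
Line 5: ['guitar', 'rock'] (min_width=11, slack=2)
Line 6: ['paper', 'fruit'] (min_width=11, slack=2)

Answer: | emerald two |
| low system  |
|they with the|
| valley bean |
| guitar rock |
| paper fruit |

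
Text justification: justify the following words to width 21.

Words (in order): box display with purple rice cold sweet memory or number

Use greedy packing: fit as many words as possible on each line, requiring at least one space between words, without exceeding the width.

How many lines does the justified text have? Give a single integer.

Line 1: ['box', 'display', 'with'] (min_width=16, slack=5)
Line 2: ['purple', 'rice', 'cold'] (min_width=16, slack=5)
Line 3: ['sweet', 'memory', 'or'] (min_width=15, slack=6)
Line 4: ['number'] (min_width=6, slack=15)
Total lines: 4

Answer: 4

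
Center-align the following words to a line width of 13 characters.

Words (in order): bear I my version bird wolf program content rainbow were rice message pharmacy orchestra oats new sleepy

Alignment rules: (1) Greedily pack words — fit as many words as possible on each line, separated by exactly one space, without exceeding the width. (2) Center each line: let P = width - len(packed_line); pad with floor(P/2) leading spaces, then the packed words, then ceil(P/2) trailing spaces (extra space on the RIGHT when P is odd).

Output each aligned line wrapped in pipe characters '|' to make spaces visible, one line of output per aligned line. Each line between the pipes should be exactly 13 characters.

Line 1: ['bear', 'I', 'my'] (min_width=9, slack=4)
Line 2: ['version', 'bird'] (min_width=12, slack=1)
Line 3: ['wolf', 'program'] (min_width=12, slack=1)
Line 4: ['content'] (min_width=7, slack=6)
Line 5: ['rainbow', 'were'] (min_width=12, slack=1)
Line 6: ['rice', 'message'] (min_width=12, slack=1)
Line 7: ['pharmacy'] (min_width=8, slack=5)
Line 8: ['orchestra'] (min_width=9, slack=4)
Line 9: ['oats', 'new'] (min_width=8, slack=5)
Line 10: ['sleepy'] (min_width=6, slack=7)

Answer: |  bear I my  |
|version bird |
|wolf program |
|   content   |
|rainbow were |
|rice message |
|  pharmacy   |
|  orchestra  |
|  oats new   |
|   sleepy    |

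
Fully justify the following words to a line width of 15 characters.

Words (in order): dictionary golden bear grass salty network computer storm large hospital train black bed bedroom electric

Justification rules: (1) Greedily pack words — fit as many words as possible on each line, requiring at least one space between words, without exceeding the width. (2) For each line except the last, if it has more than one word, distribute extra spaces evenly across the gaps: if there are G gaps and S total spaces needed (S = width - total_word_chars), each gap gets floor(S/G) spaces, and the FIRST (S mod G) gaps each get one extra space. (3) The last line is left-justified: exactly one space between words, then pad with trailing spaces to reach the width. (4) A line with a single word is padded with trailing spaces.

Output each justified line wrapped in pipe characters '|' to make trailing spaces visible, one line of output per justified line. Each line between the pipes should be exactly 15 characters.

Line 1: ['dictionary'] (min_width=10, slack=5)
Line 2: ['golden', 'bear'] (min_width=11, slack=4)
Line 3: ['grass', 'salty'] (min_width=11, slack=4)
Line 4: ['network'] (min_width=7, slack=8)
Line 5: ['computer', 'storm'] (min_width=14, slack=1)
Line 6: ['large', 'hospital'] (min_width=14, slack=1)
Line 7: ['train', 'black', 'bed'] (min_width=15, slack=0)
Line 8: ['bedroom'] (min_width=7, slack=8)
Line 9: ['electric'] (min_width=8, slack=7)

Answer: |dictionary     |
|golden     bear|
|grass     salty|
|network        |
|computer  storm|
|large  hospital|
|train black bed|
|bedroom        |
|electric       |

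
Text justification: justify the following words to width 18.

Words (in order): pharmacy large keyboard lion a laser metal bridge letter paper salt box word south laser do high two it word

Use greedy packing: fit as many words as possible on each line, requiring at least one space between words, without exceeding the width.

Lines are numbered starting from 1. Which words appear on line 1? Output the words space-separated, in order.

Answer: pharmacy large

Derivation:
Line 1: ['pharmacy', 'large'] (min_width=14, slack=4)
Line 2: ['keyboard', 'lion', 'a'] (min_width=15, slack=3)
Line 3: ['laser', 'metal', 'bridge'] (min_width=18, slack=0)
Line 4: ['letter', 'paper', 'salt'] (min_width=17, slack=1)
Line 5: ['box', 'word', 'south'] (min_width=14, slack=4)
Line 6: ['laser', 'do', 'high', 'two'] (min_width=17, slack=1)
Line 7: ['it', 'word'] (min_width=7, slack=11)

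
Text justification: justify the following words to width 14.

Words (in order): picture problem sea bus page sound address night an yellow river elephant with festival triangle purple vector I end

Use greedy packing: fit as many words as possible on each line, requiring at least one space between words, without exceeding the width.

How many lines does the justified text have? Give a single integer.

Line 1: ['picture'] (min_width=7, slack=7)
Line 2: ['problem', 'sea'] (min_width=11, slack=3)
Line 3: ['bus', 'page', 'sound'] (min_width=14, slack=0)
Line 4: ['address', 'night'] (min_width=13, slack=1)
Line 5: ['an', 'yellow'] (min_width=9, slack=5)
Line 6: ['river', 'elephant'] (min_width=14, slack=0)
Line 7: ['with', 'festival'] (min_width=13, slack=1)
Line 8: ['triangle'] (min_width=8, slack=6)
Line 9: ['purple', 'vector'] (min_width=13, slack=1)
Line 10: ['I', 'end'] (min_width=5, slack=9)
Total lines: 10

Answer: 10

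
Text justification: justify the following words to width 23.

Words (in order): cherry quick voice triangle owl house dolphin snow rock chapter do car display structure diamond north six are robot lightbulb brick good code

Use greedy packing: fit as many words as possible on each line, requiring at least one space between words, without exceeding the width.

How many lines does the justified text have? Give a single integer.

Answer: 7

Derivation:
Line 1: ['cherry', 'quick', 'voice'] (min_width=18, slack=5)
Line 2: ['triangle', 'owl', 'house'] (min_width=18, slack=5)
Line 3: ['dolphin', 'snow', 'rock'] (min_width=17, slack=6)
Line 4: ['chapter', 'do', 'car', 'display'] (min_width=22, slack=1)
Line 5: ['structure', 'diamond', 'north'] (min_width=23, slack=0)
Line 6: ['six', 'are', 'robot', 'lightbulb'] (min_width=23, slack=0)
Line 7: ['brick', 'good', 'code'] (min_width=15, slack=8)
Total lines: 7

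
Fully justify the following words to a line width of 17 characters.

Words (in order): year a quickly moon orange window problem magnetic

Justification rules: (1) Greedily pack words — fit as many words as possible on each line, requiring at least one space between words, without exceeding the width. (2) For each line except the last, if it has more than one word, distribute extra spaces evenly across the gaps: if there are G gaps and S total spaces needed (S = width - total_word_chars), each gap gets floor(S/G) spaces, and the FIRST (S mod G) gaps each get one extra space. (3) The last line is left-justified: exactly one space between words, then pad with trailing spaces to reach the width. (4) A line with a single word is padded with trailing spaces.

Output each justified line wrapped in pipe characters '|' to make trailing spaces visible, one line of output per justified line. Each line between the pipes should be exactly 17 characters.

Answer: |year   a  quickly|
|moon       orange|
|window    problem|
|magnetic         |

Derivation:
Line 1: ['year', 'a', 'quickly'] (min_width=14, slack=3)
Line 2: ['moon', 'orange'] (min_width=11, slack=6)
Line 3: ['window', 'problem'] (min_width=14, slack=3)
Line 4: ['magnetic'] (min_width=8, slack=9)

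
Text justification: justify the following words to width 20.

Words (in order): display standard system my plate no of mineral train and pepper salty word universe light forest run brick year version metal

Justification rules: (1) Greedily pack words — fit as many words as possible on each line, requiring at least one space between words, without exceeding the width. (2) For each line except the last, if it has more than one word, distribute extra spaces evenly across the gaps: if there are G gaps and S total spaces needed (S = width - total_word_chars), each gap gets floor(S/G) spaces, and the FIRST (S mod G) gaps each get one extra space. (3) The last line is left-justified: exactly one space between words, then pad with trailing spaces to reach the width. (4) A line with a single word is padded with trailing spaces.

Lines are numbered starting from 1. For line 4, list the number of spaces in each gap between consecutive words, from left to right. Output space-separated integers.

Line 1: ['display', 'standard'] (min_width=16, slack=4)
Line 2: ['system', 'my', 'plate', 'no'] (min_width=18, slack=2)
Line 3: ['of', 'mineral', 'train', 'and'] (min_width=20, slack=0)
Line 4: ['pepper', 'salty', 'word'] (min_width=17, slack=3)
Line 5: ['universe', 'light'] (min_width=14, slack=6)
Line 6: ['forest', 'run', 'brick'] (min_width=16, slack=4)
Line 7: ['year', 'version', 'metal'] (min_width=18, slack=2)

Answer: 3 2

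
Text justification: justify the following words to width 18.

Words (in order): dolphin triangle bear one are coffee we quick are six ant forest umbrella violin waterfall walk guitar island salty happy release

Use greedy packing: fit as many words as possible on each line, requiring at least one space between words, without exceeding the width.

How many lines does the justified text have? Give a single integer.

Line 1: ['dolphin', 'triangle'] (min_width=16, slack=2)
Line 2: ['bear', 'one', 'are'] (min_width=12, slack=6)
Line 3: ['coffee', 'we', 'quick'] (min_width=15, slack=3)
Line 4: ['are', 'six', 'ant', 'forest'] (min_width=18, slack=0)
Line 5: ['umbrella', 'violin'] (min_width=15, slack=3)
Line 6: ['waterfall', 'walk'] (min_width=14, slack=4)
Line 7: ['guitar', 'island'] (min_width=13, slack=5)
Line 8: ['salty', 'happy'] (min_width=11, slack=7)
Line 9: ['release'] (min_width=7, slack=11)
Total lines: 9

Answer: 9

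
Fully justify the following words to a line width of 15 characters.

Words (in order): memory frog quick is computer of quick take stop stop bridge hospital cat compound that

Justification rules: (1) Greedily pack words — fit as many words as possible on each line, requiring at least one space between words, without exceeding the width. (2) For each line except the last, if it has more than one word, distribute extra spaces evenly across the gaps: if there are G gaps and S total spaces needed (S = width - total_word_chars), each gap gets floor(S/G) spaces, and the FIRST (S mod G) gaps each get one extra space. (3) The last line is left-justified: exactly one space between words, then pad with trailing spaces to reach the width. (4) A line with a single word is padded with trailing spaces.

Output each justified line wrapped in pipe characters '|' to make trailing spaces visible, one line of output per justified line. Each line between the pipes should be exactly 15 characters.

Line 1: ['memory', 'frog'] (min_width=11, slack=4)
Line 2: ['quick', 'is'] (min_width=8, slack=7)
Line 3: ['computer', 'of'] (min_width=11, slack=4)
Line 4: ['quick', 'take', 'stop'] (min_width=15, slack=0)
Line 5: ['stop', 'bridge'] (min_width=11, slack=4)
Line 6: ['hospital', 'cat'] (min_width=12, slack=3)
Line 7: ['compound', 'that'] (min_width=13, slack=2)

Answer: |memory     frog|
|quick        is|
|computer     of|
|quick take stop|
|stop     bridge|
|hospital    cat|
|compound that  |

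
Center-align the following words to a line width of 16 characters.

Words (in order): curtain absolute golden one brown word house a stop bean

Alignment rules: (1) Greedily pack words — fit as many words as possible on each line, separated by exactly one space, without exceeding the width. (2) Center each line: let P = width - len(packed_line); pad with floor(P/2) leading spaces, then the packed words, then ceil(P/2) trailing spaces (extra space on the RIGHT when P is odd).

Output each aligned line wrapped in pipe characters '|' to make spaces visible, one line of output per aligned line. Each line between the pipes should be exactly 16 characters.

Answer: |curtain absolute|
|golden one brown|
|  word house a  |
|   stop bean    |

Derivation:
Line 1: ['curtain', 'absolute'] (min_width=16, slack=0)
Line 2: ['golden', 'one', 'brown'] (min_width=16, slack=0)
Line 3: ['word', 'house', 'a'] (min_width=12, slack=4)
Line 4: ['stop', 'bean'] (min_width=9, slack=7)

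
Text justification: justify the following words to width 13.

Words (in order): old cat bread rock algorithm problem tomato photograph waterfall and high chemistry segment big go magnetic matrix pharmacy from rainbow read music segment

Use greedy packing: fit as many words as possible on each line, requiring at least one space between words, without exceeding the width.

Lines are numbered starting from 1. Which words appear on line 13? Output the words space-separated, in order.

Line 1: ['old', 'cat', 'bread'] (min_width=13, slack=0)
Line 2: ['rock'] (min_width=4, slack=9)
Line 3: ['algorithm'] (min_width=9, slack=4)
Line 4: ['problem'] (min_width=7, slack=6)
Line 5: ['tomato'] (min_width=6, slack=7)
Line 6: ['photograph'] (min_width=10, slack=3)
Line 7: ['waterfall', 'and'] (min_width=13, slack=0)
Line 8: ['high'] (min_width=4, slack=9)
Line 9: ['chemistry'] (min_width=9, slack=4)
Line 10: ['segment', 'big'] (min_width=11, slack=2)
Line 11: ['go', 'magnetic'] (min_width=11, slack=2)
Line 12: ['matrix'] (min_width=6, slack=7)
Line 13: ['pharmacy', 'from'] (min_width=13, slack=0)
Line 14: ['rainbow', 'read'] (min_width=12, slack=1)
Line 15: ['music', 'segment'] (min_width=13, slack=0)

Answer: pharmacy from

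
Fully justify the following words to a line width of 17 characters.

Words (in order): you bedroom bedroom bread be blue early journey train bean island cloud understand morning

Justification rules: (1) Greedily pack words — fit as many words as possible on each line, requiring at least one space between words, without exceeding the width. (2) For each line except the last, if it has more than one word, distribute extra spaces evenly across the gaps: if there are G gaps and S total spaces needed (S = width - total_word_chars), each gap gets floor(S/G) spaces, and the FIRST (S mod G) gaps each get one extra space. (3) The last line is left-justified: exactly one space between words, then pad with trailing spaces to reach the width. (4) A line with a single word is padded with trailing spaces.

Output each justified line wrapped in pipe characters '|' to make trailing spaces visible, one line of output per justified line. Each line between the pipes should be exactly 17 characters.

Line 1: ['you', 'bedroom'] (min_width=11, slack=6)
Line 2: ['bedroom', 'bread', 'be'] (min_width=16, slack=1)
Line 3: ['blue', 'early'] (min_width=10, slack=7)
Line 4: ['journey', 'train'] (min_width=13, slack=4)
Line 5: ['bean', 'island', 'cloud'] (min_width=17, slack=0)
Line 6: ['understand'] (min_width=10, slack=7)
Line 7: ['morning'] (min_width=7, slack=10)

Answer: |you       bedroom|
|bedroom  bread be|
|blue        early|
|journey     train|
|bean island cloud|
|understand       |
|morning          |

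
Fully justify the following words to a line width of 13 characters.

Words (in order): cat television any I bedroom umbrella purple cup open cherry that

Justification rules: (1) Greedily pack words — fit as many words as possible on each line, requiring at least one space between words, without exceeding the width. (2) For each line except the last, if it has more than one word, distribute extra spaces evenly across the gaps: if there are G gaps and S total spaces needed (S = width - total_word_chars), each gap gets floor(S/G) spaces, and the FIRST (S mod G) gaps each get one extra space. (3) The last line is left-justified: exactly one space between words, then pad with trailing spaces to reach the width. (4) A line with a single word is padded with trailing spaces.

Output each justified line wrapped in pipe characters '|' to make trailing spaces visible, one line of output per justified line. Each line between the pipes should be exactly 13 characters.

Answer: |cat          |
|television   |
|any I bedroom|
|umbrella     |
|purple    cup|
|open   cherry|
|that         |

Derivation:
Line 1: ['cat'] (min_width=3, slack=10)
Line 2: ['television'] (min_width=10, slack=3)
Line 3: ['any', 'I', 'bedroom'] (min_width=13, slack=0)
Line 4: ['umbrella'] (min_width=8, slack=5)
Line 5: ['purple', 'cup'] (min_width=10, slack=3)
Line 6: ['open', 'cherry'] (min_width=11, slack=2)
Line 7: ['that'] (min_width=4, slack=9)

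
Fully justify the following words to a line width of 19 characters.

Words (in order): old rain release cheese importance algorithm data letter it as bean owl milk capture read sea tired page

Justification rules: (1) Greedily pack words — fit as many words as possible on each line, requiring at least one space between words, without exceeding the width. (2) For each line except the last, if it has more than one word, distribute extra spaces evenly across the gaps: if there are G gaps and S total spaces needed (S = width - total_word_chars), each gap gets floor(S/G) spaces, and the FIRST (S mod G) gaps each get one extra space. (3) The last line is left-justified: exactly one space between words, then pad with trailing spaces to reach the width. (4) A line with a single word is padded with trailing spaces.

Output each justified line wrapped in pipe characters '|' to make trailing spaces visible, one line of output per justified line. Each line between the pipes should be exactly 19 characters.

Answer: |old   rain  release|
|cheese   importance|
|algorithm      data|
|letter  it  as bean|
|owl   milk  capture|
|read sea tired page|

Derivation:
Line 1: ['old', 'rain', 'release'] (min_width=16, slack=3)
Line 2: ['cheese', 'importance'] (min_width=17, slack=2)
Line 3: ['algorithm', 'data'] (min_width=14, slack=5)
Line 4: ['letter', 'it', 'as', 'bean'] (min_width=17, slack=2)
Line 5: ['owl', 'milk', 'capture'] (min_width=16, slack=3)
Line 6: ['read', 'sea', 'tired', 'page'] (min_width=19, slack=0)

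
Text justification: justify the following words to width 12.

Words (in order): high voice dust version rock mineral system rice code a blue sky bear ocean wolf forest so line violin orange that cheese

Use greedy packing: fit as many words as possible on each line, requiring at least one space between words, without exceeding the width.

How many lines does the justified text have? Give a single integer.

Answer: 11

Derivation:
Line 1: ['high', 'voice'] (min_width=10, slack=2)
Line 2: ['dust', 'version'] (min_width=12, slack=0)
Line 3: ['rock', 'mineral'] (min_width=12, slack=0)
Line 4: ['system', 'rice'] (min_width=11, slack=1)
Line 5: ['code', 'a', 'blue'] (min_width=11, slack=1)
Line 6: ['sky', 'bear'] (min_width=8, slack=4)
Line 7: ['ocean', 'wolf'] (min_width=10, slack=2)
Line 8: ['forest', 'so'] (min_width=9, slack=3)
Line 9: ['line', 'violin'] (min_width=11, slack=1)
Line 10: ['orange', 'that'] (min_width=11, slack=1)
Line 11: ['cheese'] (min_width=6, slack=6)
Total lines: 11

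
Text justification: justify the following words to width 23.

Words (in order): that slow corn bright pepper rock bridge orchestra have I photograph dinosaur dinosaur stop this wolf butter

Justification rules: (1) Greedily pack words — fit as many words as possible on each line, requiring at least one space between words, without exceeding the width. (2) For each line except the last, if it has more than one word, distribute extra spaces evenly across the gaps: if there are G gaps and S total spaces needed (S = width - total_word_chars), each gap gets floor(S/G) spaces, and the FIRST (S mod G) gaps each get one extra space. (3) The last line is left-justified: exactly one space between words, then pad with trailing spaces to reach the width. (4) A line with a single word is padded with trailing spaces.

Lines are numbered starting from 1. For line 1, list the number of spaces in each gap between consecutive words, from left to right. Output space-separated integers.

Answer: 2 2 1

Derivation:
Line 1: ['that', 'slow', 'corn', 'bright'] (min_width=21, slack=2)
Line 2: ['pepper', 'rock', 'bridge'] (min_width=18, slack=5)
Line 3: ['orchestra', 'have', 'I'] (min_width=16, slack=7)
Line 4: ['photograph', 'dinosaur'] (min_width=19, slack=4)
Line 5: ['dinosaur', 'stop', 'this', 'wolf'] (min_width=23, slack=0)
Line 6: ['butter'] (min_width=6, slack=17)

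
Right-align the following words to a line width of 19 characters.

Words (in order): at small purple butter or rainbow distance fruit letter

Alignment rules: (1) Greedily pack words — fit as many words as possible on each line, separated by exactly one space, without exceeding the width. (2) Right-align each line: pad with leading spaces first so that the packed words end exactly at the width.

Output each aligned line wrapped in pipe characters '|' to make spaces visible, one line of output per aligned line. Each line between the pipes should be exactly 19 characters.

Line 1: ['at', 'small', 'purple'] (min_width=15, slack=4)
Line 2: ['butter', 'or', 'rainbow'] (min_width=17, slack=2)
Line 3: ['distance', 'fruit'] (min_width=14, slack=5)
Line 4: ['letter'] (min_width=6, slack=13)

Answer: |    at small purple|
|  butter or rainbow|
|     distance fruit|
|             letter|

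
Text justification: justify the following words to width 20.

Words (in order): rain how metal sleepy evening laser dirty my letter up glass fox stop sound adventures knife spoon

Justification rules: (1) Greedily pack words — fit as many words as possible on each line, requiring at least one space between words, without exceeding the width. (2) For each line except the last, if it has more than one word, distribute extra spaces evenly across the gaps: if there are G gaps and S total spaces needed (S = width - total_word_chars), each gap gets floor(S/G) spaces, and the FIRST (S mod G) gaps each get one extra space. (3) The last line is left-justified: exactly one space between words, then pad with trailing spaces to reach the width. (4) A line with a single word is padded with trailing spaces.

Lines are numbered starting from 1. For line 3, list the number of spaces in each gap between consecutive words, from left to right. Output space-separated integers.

Answer: 2 2 1

Derivation:
Line 1: ['rain', 'how', 'metal'] (min_width=14, slack=6)
Line 2: ['sleepy', 'evening', 'laser'] (min_width=20, slack=0)
Line 3: ['dirty', 'my', 'letter', 'up'] (min_width=18, slack=2)
Line 4: ['glass', 'fox', 'stop', 'sound'] (min_width=20, slack=0)
Line 5: ['adventures', 'knife'] (min_width=16, slack=4)
Line 6: ['spoon'] (min_width=5, slack=15)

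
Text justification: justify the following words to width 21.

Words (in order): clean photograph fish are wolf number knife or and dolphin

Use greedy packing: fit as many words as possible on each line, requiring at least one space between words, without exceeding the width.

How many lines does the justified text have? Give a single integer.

Line 1: ['clean', 'photograph', 'fish'] (min_width=21, slack=0)
Line 2: ['are', 'wolf', 'number', 'knife'] (min_width=21, slack=0)
Line 3: ['or', 'and', 'dolphin'] (min_width=14, slack=7)
Total lines: 3

Answer: 3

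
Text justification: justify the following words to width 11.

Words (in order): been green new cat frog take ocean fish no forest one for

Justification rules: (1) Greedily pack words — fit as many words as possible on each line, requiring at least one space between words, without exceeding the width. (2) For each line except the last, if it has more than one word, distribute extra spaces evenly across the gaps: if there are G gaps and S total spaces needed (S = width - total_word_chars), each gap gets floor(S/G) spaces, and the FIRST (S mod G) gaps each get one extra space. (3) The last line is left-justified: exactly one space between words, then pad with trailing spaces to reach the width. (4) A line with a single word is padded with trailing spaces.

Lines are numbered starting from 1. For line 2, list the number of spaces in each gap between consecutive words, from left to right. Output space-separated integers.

Answer: 5

Derivation:
Line 1: ['been', 'green'] (min_width=10, slack=1)
Line 2: ['new', 'cat'] (min_width=7, slack=4)
Line 3: ['frog', 'take'] (min_width=9, slack=2)
Line 4: ['ocean', 'fish'] (min_width=10, slack=1)
Line 5: ['no', 'forest'] (min_width=9, slack=2)
Line 6: ['one', 'for'] (min_width=7, slack=4)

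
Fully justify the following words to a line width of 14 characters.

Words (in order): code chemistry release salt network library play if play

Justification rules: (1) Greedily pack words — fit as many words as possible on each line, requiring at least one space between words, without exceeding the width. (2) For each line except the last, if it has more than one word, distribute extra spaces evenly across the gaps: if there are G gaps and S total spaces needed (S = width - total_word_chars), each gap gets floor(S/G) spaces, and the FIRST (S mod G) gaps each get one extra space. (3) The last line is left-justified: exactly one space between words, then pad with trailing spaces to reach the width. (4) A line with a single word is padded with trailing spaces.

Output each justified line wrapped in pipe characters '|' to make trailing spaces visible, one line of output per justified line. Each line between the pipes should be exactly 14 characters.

Answer: |code chemistry|
|release   salt|
|network       |
|library   play|
|if play       |

Derivation:
Line 1: ['code', 'chemistry'] (min_width=14, slack=0)
Line 2: ['release', 'salt'] (min_width=12, slack=2)
Line 3: ['network'] (min_width=7, slack=7)
Line 4: ['library', 'play'] (min_width=12, slack=2)
Line 5: ['if', 'play'] (min_width=7, slack=7)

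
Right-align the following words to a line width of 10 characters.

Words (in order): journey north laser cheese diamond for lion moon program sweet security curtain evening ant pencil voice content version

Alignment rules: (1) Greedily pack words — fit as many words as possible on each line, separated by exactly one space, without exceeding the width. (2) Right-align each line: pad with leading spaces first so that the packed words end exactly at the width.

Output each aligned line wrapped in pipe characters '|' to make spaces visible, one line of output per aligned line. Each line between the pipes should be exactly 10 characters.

Answer: |   journey|
|     north|
|     laser|
|    cheese|
|   diamond|
|  for lion|
|      moon|
|   program|
|     sweet|
|  security|
|   curtain|
|   evening|
|ant pencil|
|     voice|
|   content|
|   version|

Derivation:
Line 1: ['journey'] (min_width=7, slack=3)
Line 2: ['north'] (min_width=5, slack=5)
Line 3: ['laser'] (min_width=5, slack=5)
Line 4: ['cheese'] (min_width=6, slack=4)
Line 5: ['diamond'] (min_width=7, slack=3)
Line 6: ['for', 'lion'] (min_width=8, slack=2)
Line 7: ['moon'] (min_width=4, slack=6)
Line 8: ['program'] (min_width=7, slack=3)
Line 9: ['sweet'] (min_width=5, slack=5)
Line 10: ['security'] (min_width=8, slack=2)
Line 11: ['curtain'] (min_width=7, slack=3)
Line 12: ['evening'] (min_width=7, slack=3)
Line 13: ['ant', 'pencil'] (min_width=10, slack=0)
Line 14: ['voice'] (min_width=5, slack=5)
Line 15: ['content'] (min_width=7, slack=3)
Line 16: ['version'] (min_width=7, slack=3)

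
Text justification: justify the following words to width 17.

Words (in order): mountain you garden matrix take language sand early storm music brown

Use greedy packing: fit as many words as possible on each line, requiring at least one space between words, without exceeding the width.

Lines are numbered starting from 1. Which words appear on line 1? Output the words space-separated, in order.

Line 1: ['mountain', 'you'] (min_width=12, slack=5)
Line 2: ['garden', 'matrix'] (min_width=13, slack=4)
Line 3: ['take', 'language'] (min_width=13, slack=4)
Line 4: ['sand', 'early', 'storm'] (min_width=16, slack=1)
Line 5: ['music', 'brown'] (min_width=11, slack=6)

Answer: mountain you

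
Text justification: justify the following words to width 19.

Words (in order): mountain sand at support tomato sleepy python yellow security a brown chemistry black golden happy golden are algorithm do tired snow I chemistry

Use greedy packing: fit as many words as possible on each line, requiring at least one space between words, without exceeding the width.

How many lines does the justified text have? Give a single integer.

Answer: 9

Derivation:
Line 1: ['mountain', 'sand', 'at'] (min_width=16, slack=3)
Line 2: ['support', 'tomato'] (min_width=14, slack=5)
Line 3: ['sleepy', 'python'] (min_width=13, slack=6)
Line 4: ['yellow', 'security', 'a'] (min_width=17, slack=2)
Line 5: ['brown', 'chemistry'] (min_width=15, slack=4)
Line 6: ['black', 'golden', 'happy'] (min_width=18, slack=1)
Line 7: ['golden', 'are'] (min_width=10, slack=9)
Line 8: ['algorithm', 'do', 'tired'] (min_width=18, slack=1)
Line 9: ['snow', 'I', 'chemistry'] (min_width=16, slack=3)
Total lines: 9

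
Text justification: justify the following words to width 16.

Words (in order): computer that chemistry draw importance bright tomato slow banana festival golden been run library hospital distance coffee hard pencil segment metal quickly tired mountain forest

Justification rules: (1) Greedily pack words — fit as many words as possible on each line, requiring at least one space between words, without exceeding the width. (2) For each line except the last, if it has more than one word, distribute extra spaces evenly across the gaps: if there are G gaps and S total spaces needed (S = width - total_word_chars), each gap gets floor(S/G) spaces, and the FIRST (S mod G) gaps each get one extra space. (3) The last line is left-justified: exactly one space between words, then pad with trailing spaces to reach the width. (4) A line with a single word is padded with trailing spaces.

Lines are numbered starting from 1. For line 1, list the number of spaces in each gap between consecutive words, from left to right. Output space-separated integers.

Line 1: ['computer', 'that'] (min_width=13, slack=3)
Line 2: ['chemistry', 'draw'] (min_width=14, slack=2)
Line 3: ['importance'] (min_width=10, slack=6)
Line 4: ['bright', 'tomato'] (min_width=13, slack=3)
Line 5: ['slow', 'banana'] (min_width=11, slack=5)
Line 6: ['festival', 'golden'] (min_width=15, slack=1)
Line 7: ['been', 'run', 'library'] (min_width=16, slack=0)
Line 8: ['hospital'] (min_width=8, slack=8)
Line 9: ['distance', 'coffee'] (min_width=15, slack=1)
Line 10: ['hard', 'pencil'] (min_width=11, slack=5)
Line 11: ['segment', 'metal'] (min_width=13, slack=3)
Line 12: ['quickly', 'tired'] (min_width=13, slack=3)
Line 13: ['mountain', 'forest'] (min_width=15, slack=1)

Answer: 4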